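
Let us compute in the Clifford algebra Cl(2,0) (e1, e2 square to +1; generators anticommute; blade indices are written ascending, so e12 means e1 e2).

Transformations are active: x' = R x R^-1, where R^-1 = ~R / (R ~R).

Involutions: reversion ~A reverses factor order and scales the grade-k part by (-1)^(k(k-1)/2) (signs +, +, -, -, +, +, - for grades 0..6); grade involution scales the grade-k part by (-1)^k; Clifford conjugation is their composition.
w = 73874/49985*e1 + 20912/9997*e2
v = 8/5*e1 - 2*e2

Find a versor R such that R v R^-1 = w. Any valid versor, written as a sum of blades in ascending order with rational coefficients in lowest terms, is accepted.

Reasoning: v^2 = w^2 = 164/25 since conjugation preserves the quadratic form; R = v + w = 30770/9997*e1 + 918/9997*e2 is then valid when invertible, keeping its own part and reversing (v - w)/2.
Answer: 30770/9997*e1 + 918/9997*e2


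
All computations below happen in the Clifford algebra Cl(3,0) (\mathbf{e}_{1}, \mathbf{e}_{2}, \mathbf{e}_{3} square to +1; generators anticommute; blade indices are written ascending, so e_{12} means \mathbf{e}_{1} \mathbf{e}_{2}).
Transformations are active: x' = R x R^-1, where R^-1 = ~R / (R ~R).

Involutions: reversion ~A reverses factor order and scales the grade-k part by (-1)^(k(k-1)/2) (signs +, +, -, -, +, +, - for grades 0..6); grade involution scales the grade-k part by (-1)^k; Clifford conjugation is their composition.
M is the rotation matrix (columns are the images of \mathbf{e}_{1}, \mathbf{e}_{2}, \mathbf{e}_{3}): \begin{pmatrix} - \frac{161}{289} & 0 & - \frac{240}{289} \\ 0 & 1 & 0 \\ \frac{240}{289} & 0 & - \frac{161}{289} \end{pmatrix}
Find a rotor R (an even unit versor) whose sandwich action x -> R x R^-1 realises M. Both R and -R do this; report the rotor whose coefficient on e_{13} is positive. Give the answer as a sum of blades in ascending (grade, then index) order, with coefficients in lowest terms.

Method: write R = a + b12*e_{12} + b13*e_{13} + b23*e_{23} with a^2 + b12^2 + b13^2 + b23^2 = 1 (so R^-1 = ~R). Expanding the columns R e_j ~R gives tr M = 4a^2 - 1 and, from the antisymmetric part, M21 - M12 = -4a*b12, M13 - M31 = 4a*b13, M32 - M23 = -4a*b23.
Here tr M = -\frac{33}{289}, so a^2 = (1 + tr M)/4 = \frac{64}{289} and a = ±\frac{8}{17}. Taking a = \frac{8}{17}: M21 - M12 = 0, M13 - M31 = -\frac{480}{289}, M32 - M23 = 0, giving b12 = 0, b13 = -\frac{15}{17}, b23 = 0, i.e. R = \frac{8}{17} - \frac{15}{17} e_{13}.
Its e_{13} coefficient is negative, so report the other preimage -R.
Answer: -\frac{8}{17} + \frac{15}{17} e_{13}. Key observation: the double cover Spin(3) -> SO(3) sends R and -R to the same matrix (trace -\frac{33}{289} here), so the stated sign of the e_{13} coefficient is what selects one sheet.


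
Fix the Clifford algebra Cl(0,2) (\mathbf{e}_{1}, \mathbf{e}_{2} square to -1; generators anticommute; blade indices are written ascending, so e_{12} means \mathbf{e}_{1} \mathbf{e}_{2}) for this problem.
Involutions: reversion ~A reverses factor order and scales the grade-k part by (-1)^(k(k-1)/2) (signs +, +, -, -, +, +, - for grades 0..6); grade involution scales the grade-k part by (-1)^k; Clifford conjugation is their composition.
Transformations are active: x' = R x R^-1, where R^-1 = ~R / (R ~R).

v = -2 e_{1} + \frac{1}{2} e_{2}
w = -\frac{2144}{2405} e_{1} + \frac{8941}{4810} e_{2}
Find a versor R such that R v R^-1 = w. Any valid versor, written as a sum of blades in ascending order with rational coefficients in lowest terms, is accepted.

Sketch: the shared square -\frac{17}{4} makes R = v + w = -\frac{6954}{2405} e_{1} + \frac{5673}{2405} e_{2} the natural versor; its sandwich fixes that direction, negates (v - w)/2, and sends v to w.
Answer: -\frac{6954}{2405} e_{1} + \frac{5673}{2405} e_{2}


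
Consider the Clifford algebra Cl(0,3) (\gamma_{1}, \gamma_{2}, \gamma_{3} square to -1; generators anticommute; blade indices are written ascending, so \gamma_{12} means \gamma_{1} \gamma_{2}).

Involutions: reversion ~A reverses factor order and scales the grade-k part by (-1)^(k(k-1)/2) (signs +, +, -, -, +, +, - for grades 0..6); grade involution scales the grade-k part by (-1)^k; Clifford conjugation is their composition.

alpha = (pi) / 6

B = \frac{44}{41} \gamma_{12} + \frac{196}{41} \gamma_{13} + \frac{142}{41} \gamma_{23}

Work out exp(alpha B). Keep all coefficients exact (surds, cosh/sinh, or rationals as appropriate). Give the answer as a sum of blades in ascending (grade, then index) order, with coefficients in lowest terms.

B^2 term by term: the squares give (\frac{44}{41})^2*(\gamma_{12})^2 + (\frac{196}{41})^2*(\gamma_{13})^2 + (\frac{142}{41})^2*(\gamma_{23})^2 = \frac{1936}{1681}*(-1) + \frac{38416}{1681}*(-1) + \frac{20164}{1681}*(-1) = -36 (each basis 2-blade squares to minus the product of its generators' squares); cross terms between blades sharing an index anticommute and cancel. So B^2 = -36.
B^2 = -36 — since the square is negative, the closed form is circular: l = 6, alpha*l = \pi, so exp(alpha B) = cos(\pi) + (sin(\pi)/6)*B = -1 + (0)*B.
Answer: -1


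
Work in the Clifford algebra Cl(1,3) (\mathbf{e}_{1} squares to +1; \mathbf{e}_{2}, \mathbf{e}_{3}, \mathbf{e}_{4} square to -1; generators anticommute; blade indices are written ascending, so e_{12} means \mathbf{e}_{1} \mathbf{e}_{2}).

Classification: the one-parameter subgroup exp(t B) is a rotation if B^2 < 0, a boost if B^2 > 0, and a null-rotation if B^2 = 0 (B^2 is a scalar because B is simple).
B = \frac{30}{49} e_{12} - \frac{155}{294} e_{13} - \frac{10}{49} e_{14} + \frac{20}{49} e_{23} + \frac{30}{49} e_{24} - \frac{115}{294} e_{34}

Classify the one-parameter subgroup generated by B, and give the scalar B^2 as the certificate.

B^2 term by term: the squares give (\frac{30}{49})^2*(e_{12})^2 + (-\frac{155}{294})^2*(e_{13})^2 + (-\frac{10}{49})^2*(e_{14})^2 + (\frac{20}{49})^2*(e_{23})^2 + (\frac{30}{49})^2*(e_{24})^2 + (-\frac{115}{294})^2*(e_{34})^2 = \frac{900}{2401}*(+1) + \frac{24025}{86436}*(+1) + \frac{100}{2401}*(+1) + \frac{400}{2401}*(-1) + \frac{900}{2401}*(-1) + \frac{13225}{86436}*(-1) = 0 (each basis 2-blade squares to minus the product of its generators' squares); cross terms between blades sharing an index anticommute and cancel; the commuting (index-disjoint) pairs give grade-4 terms 2*c*c'*(blade product), which cancel blade by blade — e_{1234}: -\frac{1150}{2401} + \frac{1550}{2401} - \frac{400}{2401} = 0 — confirming B is simple. So B^2 = 0.
Answer: null-rotation, certificate B^2 = 0. No conjugation can change B^2 = 0; the sign gives the class.


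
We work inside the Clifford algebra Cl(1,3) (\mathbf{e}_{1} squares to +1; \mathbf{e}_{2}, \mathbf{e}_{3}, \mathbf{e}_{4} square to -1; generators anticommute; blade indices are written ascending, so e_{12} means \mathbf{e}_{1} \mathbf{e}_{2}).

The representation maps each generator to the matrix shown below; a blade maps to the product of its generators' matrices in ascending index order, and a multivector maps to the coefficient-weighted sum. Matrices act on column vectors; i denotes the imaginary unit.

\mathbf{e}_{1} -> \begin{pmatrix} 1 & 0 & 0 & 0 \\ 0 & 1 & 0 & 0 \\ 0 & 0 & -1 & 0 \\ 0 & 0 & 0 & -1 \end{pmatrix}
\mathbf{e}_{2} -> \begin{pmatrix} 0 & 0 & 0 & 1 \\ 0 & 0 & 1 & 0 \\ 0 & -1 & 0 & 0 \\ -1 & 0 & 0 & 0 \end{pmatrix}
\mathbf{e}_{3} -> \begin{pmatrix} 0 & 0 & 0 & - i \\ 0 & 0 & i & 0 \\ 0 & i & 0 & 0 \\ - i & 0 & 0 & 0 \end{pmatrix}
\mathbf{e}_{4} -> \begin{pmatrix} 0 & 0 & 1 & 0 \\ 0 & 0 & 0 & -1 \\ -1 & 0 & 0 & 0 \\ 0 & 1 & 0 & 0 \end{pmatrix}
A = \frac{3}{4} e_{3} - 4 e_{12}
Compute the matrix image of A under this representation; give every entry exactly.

Bivector images (products of the table entries): rho(e_{12}) = rho(\mathbf{e}_{1})rho(\mathbf{e}_{2}) = \begin{pmatrix} 0 & 0 & 0 & 1 \\ 0 & 0 & 1 & 0 \\ 0 & 1 & 0 & 0 \\ 1 & 0 & 0 & 0 \end{pmatrix}.
M = (\frac{3}{4})*rho(e_{3}) + (-4)*rho(e_{12}), summed entrywise:
Answer: \begin{pmatrix} 0 & 0 & 0 & -4 - \frac{3 i}{4} \\ 0 & 0 & -4 + \frac{3 i}{4} & 0 \\ 0 & -4 + \frac{3 i}{4} & 0 & 0 \\ -4 - \frac{3 i}{4} & 0 & 0 & 0 \end{pmatrix}


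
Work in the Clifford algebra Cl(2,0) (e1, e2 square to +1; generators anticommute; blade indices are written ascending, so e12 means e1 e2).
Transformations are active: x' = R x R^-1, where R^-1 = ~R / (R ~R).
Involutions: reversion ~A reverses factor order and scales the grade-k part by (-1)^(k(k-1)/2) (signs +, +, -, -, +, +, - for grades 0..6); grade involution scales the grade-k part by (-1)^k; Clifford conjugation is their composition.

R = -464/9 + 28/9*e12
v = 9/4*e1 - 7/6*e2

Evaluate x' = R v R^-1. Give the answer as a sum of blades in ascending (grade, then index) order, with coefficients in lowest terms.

~R = -464/9 - 28/9*e12, and R ~R = 216080/81, so R^-1 = ~R / (216080/81).
R v = -3230/27*e1 + 1435/27*e2
Answer: 76945/32412*e1 - 4795/5402*e2


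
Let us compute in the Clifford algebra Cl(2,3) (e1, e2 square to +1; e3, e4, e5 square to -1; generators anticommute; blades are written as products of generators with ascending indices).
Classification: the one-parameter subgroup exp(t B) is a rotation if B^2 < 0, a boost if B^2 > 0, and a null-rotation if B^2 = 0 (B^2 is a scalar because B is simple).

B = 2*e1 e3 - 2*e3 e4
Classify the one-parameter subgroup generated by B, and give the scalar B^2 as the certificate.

B^2 term by term: the squares give (2)^2*(e1 e3)^2 + (-2)^2*(e3 e4)^2 = 4*(+1) + 4*(-1) = 0 (each basis 2-blade squares to minus the product of its generators' squares); cross terms between blades sharing an index anticommute and cancel. So B^2 = 0.
Answer: null-rotation, certificate B^2 = 0. Key observation: B^2 = 0 is a conjugation invariant, so its sign decides the class regardless of the surface form of B.


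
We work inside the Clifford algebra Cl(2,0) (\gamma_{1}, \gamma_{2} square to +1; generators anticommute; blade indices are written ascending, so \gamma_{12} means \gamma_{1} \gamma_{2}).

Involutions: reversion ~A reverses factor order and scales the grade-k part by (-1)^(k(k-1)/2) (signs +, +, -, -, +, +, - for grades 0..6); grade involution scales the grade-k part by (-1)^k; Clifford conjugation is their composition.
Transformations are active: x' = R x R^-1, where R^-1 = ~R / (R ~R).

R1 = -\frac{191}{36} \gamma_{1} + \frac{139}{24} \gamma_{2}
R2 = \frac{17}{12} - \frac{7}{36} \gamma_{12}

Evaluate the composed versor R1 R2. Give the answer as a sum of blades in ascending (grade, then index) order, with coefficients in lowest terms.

Distribute over the terms of R1 (each basis-blade product reordered to ascending indices, repeated generators contracted through their squares):
(-\frac{191}{36} \gamma_{1}) R2 = -\frac{3247}{432} \gamma_{1} + \frac{1337}{1296} \gamma_{2}
(\frac{139}{24} \gamma_{2}) R2 = \frac{973}{864} \gamma_{1} + \frac{2363}{288} \gamma_{2}
Summing the partial products and collecting blades:
Answer: -\frac{5521}{864} \gamma_{1} + \frac{23941}{2592} \gamma_{2}


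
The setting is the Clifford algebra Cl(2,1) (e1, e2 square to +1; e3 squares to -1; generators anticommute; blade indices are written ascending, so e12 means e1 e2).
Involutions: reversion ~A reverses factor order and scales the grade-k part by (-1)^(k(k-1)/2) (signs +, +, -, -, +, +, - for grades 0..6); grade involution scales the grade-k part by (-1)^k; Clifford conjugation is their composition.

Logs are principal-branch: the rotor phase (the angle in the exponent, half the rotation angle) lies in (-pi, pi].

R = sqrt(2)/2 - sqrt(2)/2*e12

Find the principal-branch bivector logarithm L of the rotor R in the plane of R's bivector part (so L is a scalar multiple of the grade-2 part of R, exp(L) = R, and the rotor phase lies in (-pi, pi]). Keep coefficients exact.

The scalar part of R is sqrt(2)/2, so the principal-branch rotor phase is pinned; divide the bivector part by its sine to get the unit plane — L is the phase times that plane.
Concretely: cos(phase) = sqrt(2)/2 gives phase = ±pi/4, and since phase/sin(phase) is even the sign is immaterial: L = (phase/sin(phase)) * <R>_2 = (sqrt(2)*pi/4) * <R>_2.
Answer: -pi/4*e12


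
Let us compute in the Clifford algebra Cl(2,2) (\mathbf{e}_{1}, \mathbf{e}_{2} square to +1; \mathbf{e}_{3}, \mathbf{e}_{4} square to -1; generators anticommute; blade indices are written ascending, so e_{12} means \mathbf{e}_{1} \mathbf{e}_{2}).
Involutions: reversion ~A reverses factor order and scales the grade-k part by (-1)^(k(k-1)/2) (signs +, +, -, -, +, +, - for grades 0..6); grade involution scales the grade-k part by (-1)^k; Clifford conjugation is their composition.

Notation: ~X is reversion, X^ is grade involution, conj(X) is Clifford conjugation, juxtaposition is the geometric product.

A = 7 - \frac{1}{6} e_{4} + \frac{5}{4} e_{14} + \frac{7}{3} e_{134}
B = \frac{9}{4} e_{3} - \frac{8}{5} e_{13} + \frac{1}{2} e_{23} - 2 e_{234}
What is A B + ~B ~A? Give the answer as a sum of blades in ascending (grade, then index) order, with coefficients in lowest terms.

first term: \frac{63}{4} e_{3} - \frac{56}{15} e_{4} + \frac{14}{3} e_{12} - \frac{56}{5} e_{13} + \frac{21}{4} e_{14} + \frac{19}{6} e_{23} - \frac{13}{8} e_{34} + \frac{5}{2} e_{123} + \frac{7}{6} e_{124} - \frac{611}{240} e_{134} - \frac{169}{12} e_{234} + \frac{5}{8} e_{1234}
second term: \frac{63}{4} e_{3} - \frac{56}{15} e_{4} - \frac{14}{3} e_{12} + \frac{56}{5} e_{13} - \frac{21}{4} e_{14} - \frac{19}{6} e_{23} + \frac{13}{8} e_{34} - \frac{5}{2} e_{123} - \frac{7}{6} e_{124} + \frac{611}{240} e_{134} + \frac{169}{12} e_{234} + \frac{5}{8} e_{1234}
Answer: \frac{63}{2} e_{3} - \frac{112}{15} e_{4} + \frac{5}{4} e_{1234}


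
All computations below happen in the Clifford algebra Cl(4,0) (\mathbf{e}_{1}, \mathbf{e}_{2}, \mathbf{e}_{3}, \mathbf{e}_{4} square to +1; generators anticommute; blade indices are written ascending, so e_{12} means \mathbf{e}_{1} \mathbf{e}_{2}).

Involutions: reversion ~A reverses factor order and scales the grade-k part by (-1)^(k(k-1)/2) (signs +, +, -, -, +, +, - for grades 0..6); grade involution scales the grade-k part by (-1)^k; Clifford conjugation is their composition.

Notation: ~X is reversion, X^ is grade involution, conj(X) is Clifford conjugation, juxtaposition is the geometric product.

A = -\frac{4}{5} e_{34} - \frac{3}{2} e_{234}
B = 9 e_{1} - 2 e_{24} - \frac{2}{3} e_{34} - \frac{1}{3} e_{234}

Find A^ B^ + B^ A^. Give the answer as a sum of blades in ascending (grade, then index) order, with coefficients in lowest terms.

first term: -\frac{31}{30} + \frac{19}{15} e_{2} - 3 e_{3} + \frac{8}{5} e_{23} + \frac{36}{5} e_{134} + \frac{27}{2} e_{1234}
second term: -\frac{31}{30} + \frac{19}{15} e_{2} - 3 e_{3} - \frac{8}{5} e_{23} + \frac{36}{5} e_{134} - \frac{27}{2} e_{1234}
Answer: -\frac{31}{15} + \frac{38}{15} e_{2} - 6 e_{3} + \frac{72}{5} e_{134}


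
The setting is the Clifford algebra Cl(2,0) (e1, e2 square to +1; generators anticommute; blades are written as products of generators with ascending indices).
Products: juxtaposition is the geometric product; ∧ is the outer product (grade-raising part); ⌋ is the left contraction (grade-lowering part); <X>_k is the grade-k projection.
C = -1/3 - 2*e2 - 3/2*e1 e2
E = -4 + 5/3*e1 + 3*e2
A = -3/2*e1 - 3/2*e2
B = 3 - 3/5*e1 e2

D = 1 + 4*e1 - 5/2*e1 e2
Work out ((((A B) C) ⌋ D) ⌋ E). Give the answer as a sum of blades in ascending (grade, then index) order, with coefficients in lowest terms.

step 1: -27/5*e1 - 18/5*e2
step 2: 36/5 - 18/5*e1 + 93/10*e2 + 54/5*e1 e2
step 3: 99/5 + 1041/20*e1 + 9*e2 - 18*e1 e2
step 4: 691/20 + 33*e1 + 297/5*e2
Answer: 691/20 + 33*e1 + 297/5*e2


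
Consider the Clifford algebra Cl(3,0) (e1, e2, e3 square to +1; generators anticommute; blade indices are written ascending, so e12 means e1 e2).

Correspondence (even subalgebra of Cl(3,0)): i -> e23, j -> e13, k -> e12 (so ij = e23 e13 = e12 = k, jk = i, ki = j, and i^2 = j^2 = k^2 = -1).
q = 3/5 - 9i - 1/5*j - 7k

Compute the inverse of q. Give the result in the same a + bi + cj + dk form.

In blades: q = 3/5 - 7*e12 - 1/5*e13 - 9*e23.
With qbar = 3/5 + 7*e12 + 1/5*e13 + 9*e23 (scalar fixed, mapped units negated), q qbar = 652/5 (the sum of squared coefficients), so q^-1 = qbar / (652/5) = 3/652 + 35/652*e12 + 1/652*e13 + 45/652*e23; translating back:
Answer: 3/652 + 45/652*i + 1/652*j + 35/652*k


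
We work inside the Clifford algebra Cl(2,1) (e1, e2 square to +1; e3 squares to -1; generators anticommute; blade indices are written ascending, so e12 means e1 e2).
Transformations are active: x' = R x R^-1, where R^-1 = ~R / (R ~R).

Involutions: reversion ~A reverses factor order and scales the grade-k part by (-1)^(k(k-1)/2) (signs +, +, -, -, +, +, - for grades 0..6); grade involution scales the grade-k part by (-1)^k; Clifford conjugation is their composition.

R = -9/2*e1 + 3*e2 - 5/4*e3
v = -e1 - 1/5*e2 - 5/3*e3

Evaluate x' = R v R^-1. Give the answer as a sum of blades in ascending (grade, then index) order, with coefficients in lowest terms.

~R = -9/2*e1 + 3*e2 - 5/4*e3, and R ~R = 443/16, so R^-1 = ~R / (443/16).
R v = 109/60 + 39/10*e12 + 25/4*e13 - 21/4*e23
Answer: 907/2215*e1 + 263/443*e2 + 1997/1329*e3


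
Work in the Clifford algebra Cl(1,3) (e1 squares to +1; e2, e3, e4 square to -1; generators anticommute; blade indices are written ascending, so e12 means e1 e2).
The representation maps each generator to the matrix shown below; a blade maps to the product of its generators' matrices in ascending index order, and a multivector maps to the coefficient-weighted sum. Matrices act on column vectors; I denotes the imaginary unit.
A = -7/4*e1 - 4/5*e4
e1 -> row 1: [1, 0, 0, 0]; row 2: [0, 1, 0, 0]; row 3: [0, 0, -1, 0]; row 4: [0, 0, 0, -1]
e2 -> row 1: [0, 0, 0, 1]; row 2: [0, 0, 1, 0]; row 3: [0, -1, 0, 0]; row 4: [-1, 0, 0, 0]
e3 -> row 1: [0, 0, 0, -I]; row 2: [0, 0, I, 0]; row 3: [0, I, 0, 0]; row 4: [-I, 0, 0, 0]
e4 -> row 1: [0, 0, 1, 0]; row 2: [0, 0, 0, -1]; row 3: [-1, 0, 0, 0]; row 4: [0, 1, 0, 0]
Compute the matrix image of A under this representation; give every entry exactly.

M = (-7/4)*rho(e1) + (-4/5)*rho(e4), summed entrywise:
Answer: row 1: [-7/4, 0, -4/5, 0]; row 2: [0, -7/4, 0, 4/5]; row 3: [4/5, 0, 7/4, 0]; row 4: [0, -4/5, 0, 7/4]


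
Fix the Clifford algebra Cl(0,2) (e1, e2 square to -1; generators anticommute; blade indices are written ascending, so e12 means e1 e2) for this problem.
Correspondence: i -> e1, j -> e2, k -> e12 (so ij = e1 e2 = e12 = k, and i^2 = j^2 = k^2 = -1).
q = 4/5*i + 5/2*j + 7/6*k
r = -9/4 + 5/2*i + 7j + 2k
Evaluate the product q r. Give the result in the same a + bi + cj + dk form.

In blades: q = 4/5*e1 + 5/2*e2 + 7/6*e12, r = -9/4 + 5/2*e1 + 7*e2 + 2*e12.
Distribute q over r term by term (generator squares from the signature, products reordered to ascending indices): (4/5*e1)*r = -2 - 9/5*e1 - 8/5*e2 + 28/5*e12; (5/2*e2)*r = -35/2 + 5*e1 - 45/8*e2 - 25/4*e12; (7/6*e12)*r = -7/3 - 49/6*e1 + 35/12*e2 - 21/8*e12.
Sum: -131/6 - 149/30*e1 - 517/120*e2 - 131/40*e12; translating back through the correspondence:
Answer: -131/6 - 149/30*i - 517/120*j - 131/40*k


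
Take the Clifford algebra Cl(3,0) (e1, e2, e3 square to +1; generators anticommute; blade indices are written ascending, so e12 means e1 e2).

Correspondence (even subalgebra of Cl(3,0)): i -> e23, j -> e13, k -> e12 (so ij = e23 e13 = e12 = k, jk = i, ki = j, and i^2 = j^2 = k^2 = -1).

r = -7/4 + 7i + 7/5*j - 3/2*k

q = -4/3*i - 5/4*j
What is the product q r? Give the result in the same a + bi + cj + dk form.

In blades: q = -5/4*e13 - 4/3*e23, r = -7/4 - 3/2*e12 + 7/5*e13 + 7*e23.
Distribute q over r term by term (generator squares from the signature, products reordered to ascending indices): (-5/4*e13)*r = 7/4 + 35/4*e12 + 35/16*e13 + 15/8*e23; (-4/3*e23)*r = 28/3 - 28/15*e12 - 2*e13 + 7/3*e23.
Sum: 133/12 + 413/60*e12 + 3/16*e13 + 101/24*e23; translating back through the correspondence:
Answer: 133/12 + 101/24*i + 3/16*j + 413/60*k


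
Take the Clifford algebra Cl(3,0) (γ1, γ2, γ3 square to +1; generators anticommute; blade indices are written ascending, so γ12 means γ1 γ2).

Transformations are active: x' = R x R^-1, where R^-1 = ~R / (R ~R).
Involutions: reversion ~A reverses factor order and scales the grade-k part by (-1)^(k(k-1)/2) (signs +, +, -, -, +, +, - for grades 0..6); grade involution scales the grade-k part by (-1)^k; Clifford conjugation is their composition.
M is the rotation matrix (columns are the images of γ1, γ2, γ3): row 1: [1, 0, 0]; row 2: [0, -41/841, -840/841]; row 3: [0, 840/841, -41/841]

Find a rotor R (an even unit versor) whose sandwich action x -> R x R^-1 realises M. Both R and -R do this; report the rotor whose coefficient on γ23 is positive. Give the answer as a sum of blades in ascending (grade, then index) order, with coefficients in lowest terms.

Method: write R = a + b12*γ12 + b13*γ13 + b23*γ23 with a^2 + b12^2 + b13^2 + b23^2 = 1 (so R^-1 = ~R). Expanding the columns R e_j ~R gives tr M = 4a^2 - 1 and, from the antisymmetric part, M21 - M12 = -4a*b12, M13 - M31 = 4a*b13, M32 - M23 = -4a*b23.
Here tr M = 759/841, so a^2 = (1 + tr M)/4 = 400/841 and a = ±20/29. Taking a = 20/29: M21 - M12 = 0, M13 - M31 = 0, M32 - M23 = 1680/841, giving b12 = 0, b13 = 0, b23 = -21/29, i.e. R = 20/29 - 21/29*γ23.
Its γ23 coefficient is negative, so report the other preimage -R.
Answer: -20/29 + 21/29*γ23. Uniqueness: Spin(3) -> SO(3) maps R and -R to the same rotation of trace 759/841; fixing the sign of the γ23 coefficient removes the ambiguity.


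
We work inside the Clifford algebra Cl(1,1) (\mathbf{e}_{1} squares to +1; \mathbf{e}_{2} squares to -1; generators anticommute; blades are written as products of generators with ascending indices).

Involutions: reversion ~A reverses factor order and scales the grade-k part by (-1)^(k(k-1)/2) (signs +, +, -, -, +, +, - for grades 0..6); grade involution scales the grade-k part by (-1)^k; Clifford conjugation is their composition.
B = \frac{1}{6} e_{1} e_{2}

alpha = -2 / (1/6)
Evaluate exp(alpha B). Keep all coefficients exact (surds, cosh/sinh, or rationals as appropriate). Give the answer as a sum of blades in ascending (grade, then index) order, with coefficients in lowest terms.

B^2 = (\frac{1}{6})^2*(e_{1} e_{2})^2 = \frac{1}{36}*(+1) = \frac{1}{36} (a basis 2-blade squares to minus the product of its generators' squares).
B^2 = \frac{1}{36} — a positive square means the series sums to a boost: l = \frac{1}{6}, alpha*l = -2, so exp(alpha B) = cosh(-2) + (sinh(-2)/(\frac{1}{6}))*B = \cosh{\left(2 \right)} + (- 6 \sinh{\left(2 \right)})*B.
Answer: \cosh{\left(2 \right)} - \sinh{\left(2 \right)} e_{1} e_{2}


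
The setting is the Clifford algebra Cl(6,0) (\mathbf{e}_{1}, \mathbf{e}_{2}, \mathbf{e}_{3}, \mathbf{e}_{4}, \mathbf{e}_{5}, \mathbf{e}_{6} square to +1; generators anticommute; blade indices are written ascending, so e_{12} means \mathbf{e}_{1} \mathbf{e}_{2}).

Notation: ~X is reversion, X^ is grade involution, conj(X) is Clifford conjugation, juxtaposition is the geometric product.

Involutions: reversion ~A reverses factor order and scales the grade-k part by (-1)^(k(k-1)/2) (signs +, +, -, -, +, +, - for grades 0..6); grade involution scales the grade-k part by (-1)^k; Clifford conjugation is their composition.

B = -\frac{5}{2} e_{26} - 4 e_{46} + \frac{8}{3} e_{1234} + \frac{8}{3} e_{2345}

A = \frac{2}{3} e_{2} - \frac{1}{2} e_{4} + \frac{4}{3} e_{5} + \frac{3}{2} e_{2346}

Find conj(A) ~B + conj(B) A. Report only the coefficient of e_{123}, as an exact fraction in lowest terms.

first term: \frac{1}{3} e_{6} + 4 e_{16} - 6 e_{23} - \frac{15}{4} e_{34} - 4 e_{56} - \frac{4}{3} e_{123} + \frac{16}{9} e_{134} + \frac{32}{9} e_{234} + \frac{4}{3} e_{235} - \frac{47}{12} e_{246} + \frac{10}{3} e_{256} - \frac{16}{9} e_{345} + \frac{16}{3} e_{456} - \frac{32}{9} e_{12345}
second term: \frac{1}{3} e_{6} - 4 e_{16} - 6 e_{23} - \frac{15}{4} e_{34} + 4 e_{56} - \frac{4}{3} e_{123} + \frac{16}{9} e_{134} + \frac{32}{9} e_{234} + \frac{4}{3} e_{235} + \frac{47}{12} e_{246} - \frac{10}{3} e_{256} - \frac{16}{9} e_{345} - \frac{16}{3} e_{456} + \frac{32}{9} e_{12345}
Answer: -\frac{8}{3}


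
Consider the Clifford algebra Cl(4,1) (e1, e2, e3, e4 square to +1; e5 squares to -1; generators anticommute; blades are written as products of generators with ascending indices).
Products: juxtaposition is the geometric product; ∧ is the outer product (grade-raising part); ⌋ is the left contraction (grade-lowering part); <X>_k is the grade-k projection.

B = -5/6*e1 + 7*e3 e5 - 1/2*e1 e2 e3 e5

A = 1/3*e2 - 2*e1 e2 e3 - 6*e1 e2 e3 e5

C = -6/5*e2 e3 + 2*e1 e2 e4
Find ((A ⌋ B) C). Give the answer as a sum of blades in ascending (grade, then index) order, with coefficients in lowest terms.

step 1: -3 - e5 + 1/6*e1 e3 e5
step 2: 18/5*e2 e3 - 6*e1 e2 e4 + 1/5*e1 e2 e5 + 6/5*e2 e3 e5 + 2*e1 e2 e4 e5 - 1/3*e2 e3 e4 e5
Answer: 18/5*e2 e3 - 6*e1 e2 e4 + 1/5*e1 e2 e5 + 6/5*e2 e3 e5 + 2*e1 e2 e4 e5 - 1/3*e2 e3 e4 e5


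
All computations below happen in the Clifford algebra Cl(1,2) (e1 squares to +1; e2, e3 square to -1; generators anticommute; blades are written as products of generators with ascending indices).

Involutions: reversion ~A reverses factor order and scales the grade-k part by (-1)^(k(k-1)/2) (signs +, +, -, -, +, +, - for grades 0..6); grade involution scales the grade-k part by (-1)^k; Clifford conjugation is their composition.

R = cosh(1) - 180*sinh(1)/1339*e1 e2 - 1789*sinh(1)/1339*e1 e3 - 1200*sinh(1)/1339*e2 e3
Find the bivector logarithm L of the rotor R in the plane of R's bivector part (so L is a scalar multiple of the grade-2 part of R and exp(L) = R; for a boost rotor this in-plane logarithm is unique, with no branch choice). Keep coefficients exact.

The scalar part of R is cosh(1), giving the rapidity magnitude (cosh is even); the bivector part supplies orientation, its quotient by sinh of the rapidity is the plane, and L = rapidity * plane — unique in that plane, since flipping both signs leaves L unchanged.
Concretely: cosh(rapidity) = cosh(1) gives rapidity = ±1, and since rapidity/sinh(rapidity) is even the sign is immaterial: L = (rapidity/sinh(rapidity)) * <R>_2 = (1/sinh(1)) * <R>_2.
Answer: -180/1339*e1 e2 - 1789/1339*e1 e3 - 1200/1339*e2 e3


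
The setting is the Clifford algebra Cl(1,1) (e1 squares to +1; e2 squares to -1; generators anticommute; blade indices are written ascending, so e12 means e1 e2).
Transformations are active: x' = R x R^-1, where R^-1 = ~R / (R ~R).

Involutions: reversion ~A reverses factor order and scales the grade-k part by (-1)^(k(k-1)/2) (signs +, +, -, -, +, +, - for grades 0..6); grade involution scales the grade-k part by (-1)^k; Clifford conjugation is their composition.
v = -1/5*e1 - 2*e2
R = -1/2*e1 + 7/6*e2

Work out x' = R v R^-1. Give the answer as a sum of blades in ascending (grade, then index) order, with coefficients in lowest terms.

~R = -1/2*e1 + 7/6*e2, and R ~R = -10/9, so R^-1 = ~R / (-10/9).
R v = 73/30 + 37/30*e12
Answer: 239/100*e1 - 311/100*e2


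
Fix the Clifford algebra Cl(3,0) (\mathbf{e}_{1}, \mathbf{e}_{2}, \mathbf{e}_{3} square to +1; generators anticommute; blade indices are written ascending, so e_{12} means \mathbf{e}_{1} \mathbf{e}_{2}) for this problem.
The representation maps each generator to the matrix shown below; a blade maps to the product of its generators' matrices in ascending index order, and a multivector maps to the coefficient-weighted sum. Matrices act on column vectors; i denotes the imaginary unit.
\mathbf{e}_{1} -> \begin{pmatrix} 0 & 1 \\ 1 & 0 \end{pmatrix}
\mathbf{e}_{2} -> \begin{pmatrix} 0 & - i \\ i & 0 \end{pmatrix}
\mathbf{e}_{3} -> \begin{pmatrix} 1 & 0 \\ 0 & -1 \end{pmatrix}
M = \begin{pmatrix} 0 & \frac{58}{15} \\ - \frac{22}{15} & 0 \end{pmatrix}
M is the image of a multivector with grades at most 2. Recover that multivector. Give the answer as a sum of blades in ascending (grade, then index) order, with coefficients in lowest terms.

Method: 1, rho(e_{1}), rho(e_{2}), rho(e_{3}) form a trace-orthogonal basis of the 2x2 complex matrices (tr(X Y) = 2 if X = Y, else 0), so M = m0*1 + m1*rho(e_{1}) + m2*rho(e_{2}) + m3*rho(e_{3}) with m0 = tr(M)/2 = 0, m1 = tr(M rho(e_{1}))/2 = \frac{6}{5}, m2 = tr(M rho(e_{2}))/2 = \frac{8 i}{3}, m3 = tr(M rho(e_{3}))/2 = 0.
Multiplying table entries, the bivector images are rho(e_{12}) = i*rho(e_{3}), rho(e_{13}) = -i*rho(e_{2}), rho(e_{23}) = i*rho(e_{1}); with real blade coefficients the real parts of m0..m3 are the coefficients of 1, e_{1}, e_{2}, e_{3} and the imaginary parts give the bivectors (e_{23}: Im m1, e_{13}: -Im m2, e_{12}: Im m3).
Answer: \frac{6}{5} e_{1} - \frac{8}{3} e_{13}


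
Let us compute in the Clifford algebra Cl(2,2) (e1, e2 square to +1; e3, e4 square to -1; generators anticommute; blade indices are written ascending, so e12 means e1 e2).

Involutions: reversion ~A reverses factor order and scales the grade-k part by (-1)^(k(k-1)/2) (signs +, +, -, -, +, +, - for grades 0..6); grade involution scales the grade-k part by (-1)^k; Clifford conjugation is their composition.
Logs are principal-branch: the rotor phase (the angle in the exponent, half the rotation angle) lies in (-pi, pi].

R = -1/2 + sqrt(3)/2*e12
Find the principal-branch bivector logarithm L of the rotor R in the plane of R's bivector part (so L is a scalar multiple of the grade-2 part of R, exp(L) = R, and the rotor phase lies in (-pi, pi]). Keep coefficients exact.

The scalar part of R is -1/2, and that scalar determines the rotor phase on the principal branch; recovering the unit plane as bivector-part over sine of the phase gives L = phase * plane.
Concretely: cos(phase) = -1/2 gives phase = ±2*pi/3, and since phase/sin(phase) is even the sign is immaterial: L = (phase/sin(phase)) * <R>_2 = (4*sqrt(3)*pi/9) * <R>_2.
Answer: 2*pi/3*e12


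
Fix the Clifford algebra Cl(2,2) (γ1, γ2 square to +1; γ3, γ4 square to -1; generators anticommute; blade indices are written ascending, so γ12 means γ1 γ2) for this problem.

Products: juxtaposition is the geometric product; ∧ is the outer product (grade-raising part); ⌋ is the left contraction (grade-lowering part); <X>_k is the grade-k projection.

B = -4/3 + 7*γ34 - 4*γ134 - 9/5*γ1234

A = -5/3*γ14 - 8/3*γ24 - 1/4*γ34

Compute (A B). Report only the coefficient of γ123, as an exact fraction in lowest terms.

step 1: 7/4 - γ1 - 20/3*γ3 - 9/20*γ12 - 247/15*γ13 + 20/9*γ14 - 47/3*γ23 + 32/9*γ24 + 1/3*γ34 + 32/3*γ123
Answer: 32/3


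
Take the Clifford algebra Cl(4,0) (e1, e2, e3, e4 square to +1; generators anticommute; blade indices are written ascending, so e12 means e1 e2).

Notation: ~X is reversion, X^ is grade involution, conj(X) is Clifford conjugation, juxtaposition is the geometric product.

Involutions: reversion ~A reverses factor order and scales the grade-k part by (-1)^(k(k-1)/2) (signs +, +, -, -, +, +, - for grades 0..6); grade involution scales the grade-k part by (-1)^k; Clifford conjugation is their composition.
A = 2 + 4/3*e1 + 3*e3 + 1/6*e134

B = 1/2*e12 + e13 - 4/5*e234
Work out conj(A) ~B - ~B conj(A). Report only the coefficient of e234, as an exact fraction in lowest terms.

first term: -3*e1 + 2/3*e2 + 4/3*e3 + 1/6*e4 - 17/15*e12 - 2*e13 + 12/5*e24 + 3/2*e123 + 91/60*e234 - 16/15*e1234
second term: 3*e1 - 2/3*e2 - 4/3*e3 + 1/6*e4 - 13/15*e12 - 2*e13 + 12/5*e24 + 3/2*e123 + 101/60*e234 + 16/15*e1234
Answer: -1/6


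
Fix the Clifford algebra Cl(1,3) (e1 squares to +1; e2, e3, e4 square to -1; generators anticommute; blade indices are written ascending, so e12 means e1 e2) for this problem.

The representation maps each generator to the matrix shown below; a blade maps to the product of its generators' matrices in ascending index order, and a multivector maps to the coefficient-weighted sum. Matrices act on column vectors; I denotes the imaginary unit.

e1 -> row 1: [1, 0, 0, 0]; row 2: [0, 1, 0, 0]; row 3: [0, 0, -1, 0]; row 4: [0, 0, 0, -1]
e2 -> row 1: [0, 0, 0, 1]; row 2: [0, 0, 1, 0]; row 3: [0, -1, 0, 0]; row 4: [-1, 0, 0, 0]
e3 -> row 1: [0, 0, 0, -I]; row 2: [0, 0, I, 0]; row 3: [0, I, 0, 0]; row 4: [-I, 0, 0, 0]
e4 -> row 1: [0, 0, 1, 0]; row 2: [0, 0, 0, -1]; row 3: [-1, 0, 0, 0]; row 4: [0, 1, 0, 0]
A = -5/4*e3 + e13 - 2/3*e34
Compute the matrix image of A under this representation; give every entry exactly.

Bivector images (products of the table entries): rho(e13) = rho(e1)rho(e3) = row 1: [0, 0, 0, -I]; row 2: [0, 0, I, 0]; row 3: [0, -I, 0, 0]; row 4: [I, 0, 0, 0]; rho(e34) = rho(e3)rho(e4) = row 1: [0, -I, 0, 0]; row 2: [-I, 0, 0, 0]; row 3: [0, 0, 0, -I]; row 4: [0, 0, -I, 0].
M = (-5/4)*rho(e3) + (1)*rho(e13) + (-2/3)*rho(e34), summed entrywise:
Answer: row 1: [0, 2*I/3, 0, I/4]; row 2: [2*I/3, 0, -I/4, 0]; row 3: [0, -9*I/4, 0, 2*I/3]; row 4: [9*I/4, 0, 2*I/3, 0]


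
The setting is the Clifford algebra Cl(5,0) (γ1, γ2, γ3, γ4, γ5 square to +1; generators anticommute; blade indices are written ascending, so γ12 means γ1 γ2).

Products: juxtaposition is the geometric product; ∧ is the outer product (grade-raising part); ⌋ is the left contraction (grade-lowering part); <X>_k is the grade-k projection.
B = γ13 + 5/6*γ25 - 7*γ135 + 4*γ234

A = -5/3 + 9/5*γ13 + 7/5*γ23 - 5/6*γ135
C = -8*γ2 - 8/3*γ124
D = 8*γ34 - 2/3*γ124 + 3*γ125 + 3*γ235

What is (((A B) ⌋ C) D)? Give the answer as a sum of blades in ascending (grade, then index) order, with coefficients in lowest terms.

step 1: -229/30 - 28/5*γ4 + 403/30*γ5 + 7/5*γ12 - 5/3*γ13 - 25/18*γ25 - 7/6*γ35 - 25/36*γ123 - 36/5*γ124 - 49/5*γ125 + 35/3*γ135 - 20/3*γ234 - 3/2*γ1235 - 10/3*γ1245
step 2: -96/5 + 916/15*γ2 + 56/15*γ4 + 224/15*γ12 + 916/45*γ124
step 3: 1832/135 - 448/15*γ3 + 448/45*γ4 - 224/5*γ5 - 112/45*γ12 + 1832/45*γ14 - 916/5*γ15 - 768/5*γ34 + 916/5*γ35 - 916/15*γ45 - 7328/45*γ123 + 64/5*γ124 - 288/5*γ125 + 224/5*γ135 + 7328/15*γ234 - 288/5*γ235 + 1792/15*γ1234 + 56/5*γ1245 + 916/15*γ1345 + 56/5*γ2345
Answer: 1832/135 - 448/15*γ3 + 448/45*γ4 - 224/5*γ5 - 112/45*γ12 + 1832/45*γ14 - 916/5*γ15 - 768/5*γ34 + 916/5*γ35 - 916/15*γ45 - 7328/45*γ123 + 64/5*γ124 - 288/5*γ125 + 224/5*γ135 + 7328/15*γ234 - 288/5*γ235 + 1792/15*γ1234 + 56/5*γ1245 + 916/15*γ1345 + 56/5*γ2345


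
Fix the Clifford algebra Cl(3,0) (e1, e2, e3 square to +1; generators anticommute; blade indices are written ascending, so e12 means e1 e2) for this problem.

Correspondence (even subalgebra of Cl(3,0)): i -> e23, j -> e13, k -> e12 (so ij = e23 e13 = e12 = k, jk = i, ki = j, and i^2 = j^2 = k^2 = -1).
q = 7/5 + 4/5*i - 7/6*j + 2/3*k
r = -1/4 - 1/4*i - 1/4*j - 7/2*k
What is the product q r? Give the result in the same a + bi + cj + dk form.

In blades: q = 7/5 + 2/3*e12 - 7/6*e13 + 4/5*e23, r = -1/4 - 7/2*e12 - 1/4*e13 - 1/4*e23.
Distribute q over r term by term (generator squares from the signature, products reordered to ascending indices): (7/5)*r = -7/20 - 49/10*e12 - 7/20*e13 - 7/20*e23; (2/3*e12)*r = 7/3 - 1/6*e12 - 1/6*e13 + 1/6*e23; (-7/6*e13)*r = -7/24 - 7/24*e12 + 7/24*e13 + 49/12*e23; (4/5*e23)*r = 1/5 - 1/5*e12 + 14/5*e13 - 1/5*e23.
Sum: 227/120 - 667/120*e12 + 103/40*e13 + 37/10*e23; translating back through the correspondence:
Answer: 227/120 + 37/10*i + 103/40*j - 667/120*k


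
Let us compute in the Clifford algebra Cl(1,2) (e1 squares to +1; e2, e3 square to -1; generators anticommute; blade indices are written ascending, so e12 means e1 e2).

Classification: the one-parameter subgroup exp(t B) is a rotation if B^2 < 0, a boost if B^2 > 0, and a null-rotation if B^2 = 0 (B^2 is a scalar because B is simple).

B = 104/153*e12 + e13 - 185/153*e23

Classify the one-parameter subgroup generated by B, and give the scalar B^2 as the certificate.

B^2 term by term: the squares give (104/153)^2*(e12)^2 + (1)^2*(e13)^2 + (-185/153)^2*(e23)^2 = 10816/23409*(+1) + 1*(+1) + 34225/23409*(-1) = 0 (each basis 2-blade squares to minus the product of its generators' squares); cross terms between blades sharing an index anticommute and cancel. So B^2 = 0.
Answer: null-rotation, certificate B^2 = 0. B^2 = 0 is basis-independent, so its sign is the whole story.


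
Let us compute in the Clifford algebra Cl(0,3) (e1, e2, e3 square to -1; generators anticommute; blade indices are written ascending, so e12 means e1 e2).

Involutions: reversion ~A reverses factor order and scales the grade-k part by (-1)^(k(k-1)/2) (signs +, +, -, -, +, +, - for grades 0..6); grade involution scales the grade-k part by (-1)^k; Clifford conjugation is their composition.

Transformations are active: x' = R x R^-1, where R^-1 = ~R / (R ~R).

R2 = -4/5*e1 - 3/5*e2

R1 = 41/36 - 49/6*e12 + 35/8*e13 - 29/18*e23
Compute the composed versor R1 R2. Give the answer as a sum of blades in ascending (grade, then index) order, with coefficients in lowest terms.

Distribute over the terms of R2 (each basis-blade product reordered to ascending indices, repeated generators contracted through their squares):
R1 (-4/5*e1) = -41/45*e1 + 98/15*e2 - 7/2*e3 + 58/45*e123
R1 (-3/5*e2) = -49/10*e1 - 41/60*e2 + 29/30*e3 + 21/8*e123
Summing the partial products and collecting blades:
Answer: -523/90*e1 + 117/20*e2 - 38/15*e3 + 1409/360*e123


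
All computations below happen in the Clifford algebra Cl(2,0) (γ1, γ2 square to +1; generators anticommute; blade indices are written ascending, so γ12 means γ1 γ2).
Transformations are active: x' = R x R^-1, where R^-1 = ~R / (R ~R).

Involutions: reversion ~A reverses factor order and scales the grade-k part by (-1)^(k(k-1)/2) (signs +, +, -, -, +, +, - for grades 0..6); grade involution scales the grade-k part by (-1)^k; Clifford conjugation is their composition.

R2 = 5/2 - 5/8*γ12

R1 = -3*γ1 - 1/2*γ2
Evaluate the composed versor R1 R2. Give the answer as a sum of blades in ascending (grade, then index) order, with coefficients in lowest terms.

Distribute over the terms of R1 (each basis-blade product reordered to ascending indices, repeated generators contracted through their squares):
(-3*γ1) R2 = -15/2*γ1 + 15/8*γ2
(-1/2*γ2) R2 = -5/16*γ1 - 5/4*γ2
Summing the partial products and collecting blades:
Answer: -125/16*γ1 + 5/8*γ2


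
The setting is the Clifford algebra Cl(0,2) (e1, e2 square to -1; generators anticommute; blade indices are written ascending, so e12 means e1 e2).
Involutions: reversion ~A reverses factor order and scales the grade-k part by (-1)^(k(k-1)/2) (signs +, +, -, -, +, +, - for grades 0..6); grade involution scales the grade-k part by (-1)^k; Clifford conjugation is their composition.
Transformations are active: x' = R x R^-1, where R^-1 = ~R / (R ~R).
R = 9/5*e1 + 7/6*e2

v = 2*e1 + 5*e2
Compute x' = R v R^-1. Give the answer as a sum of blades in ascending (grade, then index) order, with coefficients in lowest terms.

~R = 9/5*e1 + 7/6*e2, and R ~R = -4141/900, so R^-1 = ~R / (-4141/900).
R v = -283/30 + 20/3*e12
Answer: 22282/4141*e1 - 895/4141*e2


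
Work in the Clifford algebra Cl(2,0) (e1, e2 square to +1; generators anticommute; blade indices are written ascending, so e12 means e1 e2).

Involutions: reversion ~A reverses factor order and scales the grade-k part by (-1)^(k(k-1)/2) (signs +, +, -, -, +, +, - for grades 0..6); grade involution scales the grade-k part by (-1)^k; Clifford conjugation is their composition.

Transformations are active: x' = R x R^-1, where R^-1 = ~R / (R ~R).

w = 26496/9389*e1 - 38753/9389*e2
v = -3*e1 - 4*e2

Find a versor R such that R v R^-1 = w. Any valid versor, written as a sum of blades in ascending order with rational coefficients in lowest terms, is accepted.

Key observation: q(v) = q(w) = 25 (sandwiches preserve the norm), so R = v + w = -1671/9389*e1 - 76309/9389*e2 works whenever it is invertible — the component of v along it is kept and (v - w)/2 reverses, sending v to w.
Answer: -1671/9389*e1 - 76309/9389*e2


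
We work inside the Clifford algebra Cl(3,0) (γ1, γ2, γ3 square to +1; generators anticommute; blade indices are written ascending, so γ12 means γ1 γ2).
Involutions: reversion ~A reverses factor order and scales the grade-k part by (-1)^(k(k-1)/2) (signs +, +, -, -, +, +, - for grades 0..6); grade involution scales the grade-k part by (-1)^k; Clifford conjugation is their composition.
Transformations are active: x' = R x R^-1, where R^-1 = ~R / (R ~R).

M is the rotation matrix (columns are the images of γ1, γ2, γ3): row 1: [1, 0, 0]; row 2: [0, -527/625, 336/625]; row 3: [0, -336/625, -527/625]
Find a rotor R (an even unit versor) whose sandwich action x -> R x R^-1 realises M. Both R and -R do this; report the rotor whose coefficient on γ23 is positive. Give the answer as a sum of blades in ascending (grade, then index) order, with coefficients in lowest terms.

Method: write R = a + b12*γ12 + b13*γ13 + b23*γ23 with a^2 + b12^2 + b13^2 + b23^2 = 1 (so R^-1 = ~R). Expanding the columns R e_j ~R gives tr M = 4a^2 - 1 and, from the antisymmetric part, M21 - M12 = -4a*b12, M13 - M31 = 4a*b13, M32 - M23 = -4a*b23.
Here tr M = -429/625, so a^2 = (1 + tr M)/4 = 49/625 and a = ±7/25. Taking a = 7/25: M21 - M12 = 0, M13 - M31 = 0, M32 - M23 = -672/625, giving b12 = 0, b13 = 0, b23 = 24/25, i.e. R = 7/25 + 24/25*γ23.
Its γ23 coefficient is already positive.
Answer: 7/25 + 24/25*γ23. Why the constraint matters: R and -R act identically through the sandwich — M has trace -429/625 either way — so only the sign condition on γ23 picks one of the two preimages.
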